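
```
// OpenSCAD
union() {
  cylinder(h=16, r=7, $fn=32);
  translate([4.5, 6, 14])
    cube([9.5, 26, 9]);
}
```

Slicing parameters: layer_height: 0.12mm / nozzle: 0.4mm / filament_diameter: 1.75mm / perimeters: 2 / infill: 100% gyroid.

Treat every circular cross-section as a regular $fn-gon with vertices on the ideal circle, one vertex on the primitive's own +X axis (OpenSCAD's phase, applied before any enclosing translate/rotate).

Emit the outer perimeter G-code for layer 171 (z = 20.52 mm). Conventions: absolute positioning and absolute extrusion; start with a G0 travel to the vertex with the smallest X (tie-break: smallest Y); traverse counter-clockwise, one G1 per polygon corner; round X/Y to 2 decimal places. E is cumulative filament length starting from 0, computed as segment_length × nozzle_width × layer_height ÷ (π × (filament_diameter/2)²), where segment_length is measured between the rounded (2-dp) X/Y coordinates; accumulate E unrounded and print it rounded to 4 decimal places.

G0 X4.50 Y6.00 Z20.52
G1 X14.00 Y6.00 E0.1896
G1 X14.00 Y32.00 E0.7084
G1 X4.50 Y32.00 E0.8980
G1 X4.50 Y6.00 E1.4169

At z = 20.52 mm: the cylinder is absent (z outside [0, 16]); the cube at (4.5, 6) is present — its section is the full 9.5×26 rectangle; Combining (union): only the 9.5×26 cube at (4.5, 6) is present, so the union is just that shape — 1 connected region. The outline is a single polygon with 4 vertices. Extrusion per mm of travel: 0.4 × 0.12 / (π × 0.875²) = 0.019956. Accumulating E over each segment gives final E = 1.4169.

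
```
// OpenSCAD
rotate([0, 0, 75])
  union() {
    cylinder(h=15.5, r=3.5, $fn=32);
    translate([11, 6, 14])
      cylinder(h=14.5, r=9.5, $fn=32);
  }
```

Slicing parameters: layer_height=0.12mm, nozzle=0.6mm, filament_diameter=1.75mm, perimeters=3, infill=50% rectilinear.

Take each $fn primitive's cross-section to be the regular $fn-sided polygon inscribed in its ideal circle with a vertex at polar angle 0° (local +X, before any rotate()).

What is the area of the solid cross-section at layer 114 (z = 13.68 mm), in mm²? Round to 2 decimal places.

38.24 mm²

At z = 13.68 mm: the r=3.5 cylinder contributes a regular 32-gon of circumradius 3.5 (area = (32/2)·3.500²·sin(360°/32) = 38.24 mm²); the cylinder at (11, 6) is not intersected at this z (z outside [14, 28.5]); Combining (union): only the r=3.5 cylinder is present, so the union is just that shape — area = 38.24 mm²; (whole slice rotated 75° about Z — lengths, areas and connectivity unchanged). Overall, the cross-section is a single solid region. Net area = 38.24 mm².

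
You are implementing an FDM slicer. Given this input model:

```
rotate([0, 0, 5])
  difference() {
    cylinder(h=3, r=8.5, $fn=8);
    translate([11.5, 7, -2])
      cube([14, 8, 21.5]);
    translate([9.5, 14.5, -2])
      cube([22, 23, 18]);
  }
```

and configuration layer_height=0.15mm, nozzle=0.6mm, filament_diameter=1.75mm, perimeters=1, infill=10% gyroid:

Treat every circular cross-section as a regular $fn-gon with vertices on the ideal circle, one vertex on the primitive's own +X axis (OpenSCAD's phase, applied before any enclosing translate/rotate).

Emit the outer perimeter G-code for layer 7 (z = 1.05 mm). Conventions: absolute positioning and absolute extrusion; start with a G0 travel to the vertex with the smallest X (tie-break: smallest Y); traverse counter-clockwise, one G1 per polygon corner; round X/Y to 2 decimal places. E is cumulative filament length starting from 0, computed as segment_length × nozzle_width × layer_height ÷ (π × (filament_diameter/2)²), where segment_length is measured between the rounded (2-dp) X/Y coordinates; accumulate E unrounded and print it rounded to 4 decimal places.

G0 X-8.47 Y-0.74 Z1.05
G1 X-5.46 Y-6.51 E0.2435
G1 X0.74 Y-8.47 E0.4868
G1 X6.51 Y-5.46 E0.7303
G1 X8.47 Y0.74 E0.9736
G1 X5.46 Y6.51 E1.2171
G1 X-0.74 Y8.47 E1.4605
G1 X-6.51 Y5.46 E1.7040
G1 X-8.47 Y-0.74 E1.9473

At z = 1.05 mm: the cylinder: section is a regular 8-gon, circumradius r=8.5; the cube at (11.5, 7) is present — its section is the full 14×8 rectangle; the 22×23 cube at (9.5, 14.5) contributes its full rectangle; After the difference (first − rest): starting from the r=8.5 cylinder, the 14×8 cube at (11.5, 7) misses the remaining region (no effect); the 22×23 cube at (9.5, 14.5) misses the remaining region (no effect) — 1 connected region; (whole slice rotated 5° about Z — lengths, areas and connectivity unchanged). The outline is a single polygon with 8 vertices. Extrusion per mm of travel: 0.6 × 0.15 / (π × 0.875²) = 0.037418. Accumulating E over each segment gives final E = 1.9473.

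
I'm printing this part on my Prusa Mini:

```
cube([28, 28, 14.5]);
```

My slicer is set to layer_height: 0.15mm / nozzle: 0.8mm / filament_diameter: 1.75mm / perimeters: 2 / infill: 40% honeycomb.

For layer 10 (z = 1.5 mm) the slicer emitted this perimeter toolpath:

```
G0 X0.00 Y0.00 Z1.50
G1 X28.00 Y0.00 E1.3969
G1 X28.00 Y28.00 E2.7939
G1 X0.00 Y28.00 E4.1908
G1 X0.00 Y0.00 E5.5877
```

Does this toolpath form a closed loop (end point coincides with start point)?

Start point (G0): (0.00, 0.00). End point (last G1): the path returns to the start — closed.

yes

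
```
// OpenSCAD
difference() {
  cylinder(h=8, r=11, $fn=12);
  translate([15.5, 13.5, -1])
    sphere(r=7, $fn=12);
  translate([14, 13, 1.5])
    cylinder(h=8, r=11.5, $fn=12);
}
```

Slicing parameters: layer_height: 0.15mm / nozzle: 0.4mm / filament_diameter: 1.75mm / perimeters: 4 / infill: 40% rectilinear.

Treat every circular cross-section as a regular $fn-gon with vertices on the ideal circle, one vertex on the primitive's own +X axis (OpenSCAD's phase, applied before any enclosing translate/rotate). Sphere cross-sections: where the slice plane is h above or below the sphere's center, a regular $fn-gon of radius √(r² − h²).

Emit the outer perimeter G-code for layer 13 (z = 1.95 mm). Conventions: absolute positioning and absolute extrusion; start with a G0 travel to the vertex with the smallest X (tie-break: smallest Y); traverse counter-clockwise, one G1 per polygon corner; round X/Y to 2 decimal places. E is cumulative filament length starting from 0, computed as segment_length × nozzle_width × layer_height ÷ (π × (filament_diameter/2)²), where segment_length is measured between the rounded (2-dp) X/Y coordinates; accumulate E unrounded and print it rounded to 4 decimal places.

G0 X-11.00 Y0.00 Z1.95
G1 X-9.53 Y-5.50 E0.1420
G1 X-5.50 Y-9.53 E0.2842
G1 X0.00 Y-11.00 E0.4262
G1 X5.50 Y-9.53 E0.5682
G1 X9.53 Y-5.50 E0.7104
G1 X11.00 Y0.00 E0.8524
G1 X10.33 Y2.48 E0.9165
G1 X8.25 Y3.04 E0.9702
G1 X4.04 Y7.25 E1.1187
G1 X3.27 Y10.12 E1.1929
G1 X0.00 Y11.00 E1.2773
G1 X-5.50 Y9.53 E1.4193
G1 X-9.53 Y5.50 E1.5615
G1 X-11.00 Y0.00 E1.7035

At z = 1.95 mm: the cylinder: section is a regular 12-gon, circumradius r=11; the r=7 sphere at (15.5, 13.5) contributes a regular 12-gon of circumradius √(7²−2.95²) = 6.348; the r=11.5 cylinder at (14, 13) gives a regular 12-gon of circumradius 11.5 (constant along its height); Subtracting the remaining from the first: starting from the r=11 cylinder, the r=7 sphere at (15.5, 13.5) misses the remaining region (no effect); the r=11.5 cylinder at (14, 13) partially overlaps it — only the 21.28 mm² overlap (of its 396.75 mm²) is removed, clipping the outline — 1 connected region. The outline is a single polygon with 14 vertices. Extrusion per mm of travel: 0.4 × 0.15 / (π × 0.875²) = 0.024945. Accumulating E over each segment gives final E = 1.7035.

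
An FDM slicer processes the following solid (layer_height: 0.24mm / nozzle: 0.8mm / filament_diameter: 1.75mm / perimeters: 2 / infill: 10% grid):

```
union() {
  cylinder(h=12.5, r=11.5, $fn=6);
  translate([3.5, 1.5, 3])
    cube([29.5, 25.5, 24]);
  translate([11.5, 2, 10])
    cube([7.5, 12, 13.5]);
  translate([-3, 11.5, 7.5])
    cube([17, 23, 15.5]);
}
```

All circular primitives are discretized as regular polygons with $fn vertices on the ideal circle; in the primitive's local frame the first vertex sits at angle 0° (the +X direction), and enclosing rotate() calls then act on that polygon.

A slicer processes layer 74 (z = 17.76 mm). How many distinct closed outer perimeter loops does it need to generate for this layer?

At z = 17.76 mm: the cylinder is not intersected at this z (z outside [0, 12.5]); the 29.5×25.5 cube at (3.5, 1.5) contributes its full rectangle; the cube at (11.5, 2) (footprint 7.5×12) is included at this height; the 17×23 cube at (-3, 11.5) contributes its full rectangle; Merging all regions: the regions partially overlap (shared area 252.75 mm²), so overlapping operands fuse into one piece — 1 connected region. The result has 1 disconnected region.

1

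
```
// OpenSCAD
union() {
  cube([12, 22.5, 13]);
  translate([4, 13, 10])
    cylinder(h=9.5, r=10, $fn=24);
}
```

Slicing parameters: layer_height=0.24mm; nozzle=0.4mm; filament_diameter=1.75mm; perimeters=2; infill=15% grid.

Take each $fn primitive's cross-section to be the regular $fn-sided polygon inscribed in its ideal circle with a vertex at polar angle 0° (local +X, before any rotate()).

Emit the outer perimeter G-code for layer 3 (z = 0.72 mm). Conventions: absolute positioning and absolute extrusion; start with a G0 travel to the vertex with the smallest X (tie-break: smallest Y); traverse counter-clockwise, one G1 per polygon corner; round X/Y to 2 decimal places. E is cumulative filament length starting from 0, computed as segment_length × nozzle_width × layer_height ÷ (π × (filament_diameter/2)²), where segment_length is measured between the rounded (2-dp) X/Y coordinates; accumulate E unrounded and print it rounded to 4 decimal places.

At z = 0.72 mm: the cube is present — its section is the full 12×22.5 rectangle; the cylinder at (4, 13) does not reach this height (z outside [10, 19.5]); Taking the union: only the 12×22.5 cube is present, so the union is just that shape — 1 connected region. The outline is a single polygon with 4 vertices. Extrusion per mm of travel: 0.4 × 0.24 / (π × 0.875²) = 0.039912. Accumulating E over each segment gives final E = 2.7539.

G0 X0.00 Y0.00 Z0.72
G1 X12.00 Y0.00 E0.4789
G1 X12.00 Y22.50 E1.3770
G1 X0.00 Y22.50 E1.8559
G1 X0.00 Y0.00 E2.7539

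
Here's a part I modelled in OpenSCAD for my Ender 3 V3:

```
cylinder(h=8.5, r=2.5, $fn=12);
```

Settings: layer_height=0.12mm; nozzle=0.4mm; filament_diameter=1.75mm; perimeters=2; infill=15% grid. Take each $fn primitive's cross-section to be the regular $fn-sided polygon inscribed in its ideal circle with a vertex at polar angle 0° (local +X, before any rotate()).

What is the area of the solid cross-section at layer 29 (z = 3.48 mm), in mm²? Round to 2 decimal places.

At z = 3.48 mm: the cylinder: section is a regular 12-gon, circumradius r=2.5 (area = (12/2)·2.500²·sin(360°/12) = 18.75 mm²). Overall, the cross-section is a single solid region. Net area = 18.75 mm².

18.75 mm²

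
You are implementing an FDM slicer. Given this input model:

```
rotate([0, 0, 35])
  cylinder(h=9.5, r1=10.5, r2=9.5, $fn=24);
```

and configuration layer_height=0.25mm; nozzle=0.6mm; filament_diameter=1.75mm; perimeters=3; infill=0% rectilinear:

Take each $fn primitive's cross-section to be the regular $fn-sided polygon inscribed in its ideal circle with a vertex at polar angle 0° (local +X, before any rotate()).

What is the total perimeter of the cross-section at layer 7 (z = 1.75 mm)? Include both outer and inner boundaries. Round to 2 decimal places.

At z = 1.75 mm: the cone (r1=10.5→r2=9.5) has section circumradius 10.316 here — a regular 24-gon (perimeter = 2·24·10.316·sin(180°/24) = 64.63 mm); (rotated 35° about Z; rotation is an isometry so areas/perimeters/island counts are preserved). Overall, the cross-section is a single solid region. Total boundary length (outer) = 64.63 mm.

64.63 mm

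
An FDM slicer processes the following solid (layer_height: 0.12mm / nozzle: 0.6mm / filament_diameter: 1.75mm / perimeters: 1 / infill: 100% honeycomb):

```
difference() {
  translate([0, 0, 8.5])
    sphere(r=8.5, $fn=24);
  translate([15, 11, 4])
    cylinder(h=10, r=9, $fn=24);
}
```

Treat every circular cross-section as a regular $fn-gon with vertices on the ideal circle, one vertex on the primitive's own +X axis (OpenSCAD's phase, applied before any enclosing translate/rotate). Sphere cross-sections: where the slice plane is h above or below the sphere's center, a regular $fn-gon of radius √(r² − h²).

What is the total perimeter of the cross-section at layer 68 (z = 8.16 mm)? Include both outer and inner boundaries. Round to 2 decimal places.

At z = 8.16 mm: the r=8.5 sphere contributes a regular 24-gon of circumradius √(8.5²−0.34²) = 8.493 (perimeter = 2·24·8.493·sin(180°/24) = 53.21 mm); the r=9 cylinder at (15, 11) contributes a regular 24-gon of circumradius 9 (perimeter = 2·24·9.000·sin(180°/24) = 56.39 mm); Taking the first minus the rest: starting from the r=8.5 sphere, the r=9 cylinder at (15, 11) misses the remaining region (no effect) — boundary = 53.21 mm. Overall, the cross-section is a single solid region. Total boundary length (outer) = 53.21 mm.

53.21 mm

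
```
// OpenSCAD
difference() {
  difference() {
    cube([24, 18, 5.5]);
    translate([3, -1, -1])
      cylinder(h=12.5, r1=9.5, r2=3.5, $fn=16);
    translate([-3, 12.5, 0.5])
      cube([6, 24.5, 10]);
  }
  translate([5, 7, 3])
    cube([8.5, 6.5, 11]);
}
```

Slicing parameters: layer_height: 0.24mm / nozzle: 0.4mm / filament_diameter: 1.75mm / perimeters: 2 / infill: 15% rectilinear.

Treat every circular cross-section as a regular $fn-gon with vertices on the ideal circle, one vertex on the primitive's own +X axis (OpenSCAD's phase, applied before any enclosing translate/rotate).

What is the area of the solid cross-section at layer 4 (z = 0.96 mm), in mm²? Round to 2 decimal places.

At z = 0.96 mm: the 24×18 cube contributes its full rectangle (area 432.00 mm²); the cone at (3, -1) contributes a regular 16-gon of circumradius 8.559 (interpolated between r1=9.5 and r2=3.5 at t=0.157) (area = (16/2)·8.559²·sin(360°/16) = 224.28 mm²); the cube at (-3, 12.5) (footprint 6×24.5) is included at this height (area 147.00 mm²); Subtracting the remaining from the first: starting from the 24×18 cube (432.00 mm²), the cone at (3, -1) partially overlaps it — only the 69.39 mm² overlap (of its 224.28 mm²) is removed, clipping the outline; the 6×24.5 cube at (-3, 12.5) partially overlaps it — only the 16.50 mm² overlap (of its 147.00 mm²) is removed, clipping the outline — area = 346.11 mm²; the cube at (5, 7) is not intersected at this z (z outside [3, 14]); After the difference (first − rest): none of the subtracted shapes is present at this height, so the result so far is unchanged — area = 346.11 mm². Overall, the cross-section is a single solid region. Net area = 346.11 mm².

346.11 mm²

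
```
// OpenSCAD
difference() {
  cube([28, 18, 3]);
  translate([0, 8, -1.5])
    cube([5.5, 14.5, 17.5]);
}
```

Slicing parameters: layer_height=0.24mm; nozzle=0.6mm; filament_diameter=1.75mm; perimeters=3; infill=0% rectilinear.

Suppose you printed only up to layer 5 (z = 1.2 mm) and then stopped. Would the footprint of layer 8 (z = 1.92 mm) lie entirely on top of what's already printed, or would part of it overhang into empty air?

Compare the two slices. At z = 1.2: the 28×18 cube contributes its full rectangle (area 504.00 mm²); the cube at (0, 8) (footprint 5.5×14.5) is included at this height (area 79.75 mm²); Taking the first minus the rest: starting from the 28×18 cube (504.00 mm²), the 5.5×14.5 cube at (0, 8) partially overlaps it — only the 55.00 mm² overlap (of its 79.75 mm²) is removed, clipping the outline — area = 449.00 mm². At z = 1.92: the cube (footprint 28×18) is included at this height (area 504.00 mm²); the 5.5×14.5 cube at (0, 8) contributes its full rectangle (area 79.75 mm²); Taking the first minus the rest: starting from the 28×18 cube (504.00 mm²), the 5.5×14.5 cube at (0, 8) partially overlaps it — only the 55.00 mm² overlap (of its 79.75 mm²) is removed, clipping the outline — area = 449.00 mm². Checking containment: the cross-section at z = 1.92 is a subset of the cross-section at z = 1.2.

entirely on top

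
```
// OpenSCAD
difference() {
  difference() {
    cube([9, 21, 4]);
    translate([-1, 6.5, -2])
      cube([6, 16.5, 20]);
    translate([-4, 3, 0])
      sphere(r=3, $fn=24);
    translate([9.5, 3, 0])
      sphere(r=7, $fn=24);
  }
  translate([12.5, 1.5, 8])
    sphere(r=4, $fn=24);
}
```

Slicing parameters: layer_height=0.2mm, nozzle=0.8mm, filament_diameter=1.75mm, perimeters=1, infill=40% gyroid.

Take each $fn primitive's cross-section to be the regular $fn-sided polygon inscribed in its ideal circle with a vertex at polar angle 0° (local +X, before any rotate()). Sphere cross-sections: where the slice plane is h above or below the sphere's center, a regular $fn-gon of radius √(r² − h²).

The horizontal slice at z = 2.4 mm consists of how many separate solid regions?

2

At z = 2.4 mm: the 9×21 cube contributes its full rectangle; the cube at (-1, 6.5) is present — its section is the full 6×16.5 rectangle; the r=3 sphere at (-4, 3) contributes a regular 24-gon of circumradius √(3²−2.4²) = 1.800; the r=7 sphere at (9.5, 3) slices to a regular 24-gon of circumradius 6.576 (√(r²−h²) with h=2.4 from center); After the difference (first − rest): starting from the 9×21 cube, the 6×16.5 cube at (-1, 6.5) partially overlaps it — only the 72.50 mm² overlap (of its 99.00 mm²) is removed, clipping the outline; the r=3 sphere at (-4, 3) misses the remaining region (no effect); the r=7 sphere at (9.5, 3) partially overlaps it — only the 47.01 mm² overlap (of its 134.30 mm²) is removed, clipping the outline — 2 connected regions; the sphere at (12.5, 1.5) does not reach this height (|z−center|=5.600 > r=4); Taking the first minus the rest: none of the subtracted shapes is present at this height, so that combined region is unchanged — 2 connected regions. The result has 2 disconnected regions.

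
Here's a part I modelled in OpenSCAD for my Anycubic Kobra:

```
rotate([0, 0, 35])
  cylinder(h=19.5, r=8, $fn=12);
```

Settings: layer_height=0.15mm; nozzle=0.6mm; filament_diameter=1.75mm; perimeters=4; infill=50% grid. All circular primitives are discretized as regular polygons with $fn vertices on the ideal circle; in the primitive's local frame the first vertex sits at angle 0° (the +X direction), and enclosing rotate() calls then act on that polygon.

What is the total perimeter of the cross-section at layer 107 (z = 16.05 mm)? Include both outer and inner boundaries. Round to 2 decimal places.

49.69 mm

At z = 16.05 mm: the r=8 cylinder contributes a regular 12-gon of circumradius 8 (perimeter = 2·12·8.000·sin(180°/12) = 49.69 mm); (whole slice rotated 35° about Z — lengths, areas and connectivity unchanged). Overall, the cross-section is a single solid region. Total boundary length (outer) = 49.69 mm.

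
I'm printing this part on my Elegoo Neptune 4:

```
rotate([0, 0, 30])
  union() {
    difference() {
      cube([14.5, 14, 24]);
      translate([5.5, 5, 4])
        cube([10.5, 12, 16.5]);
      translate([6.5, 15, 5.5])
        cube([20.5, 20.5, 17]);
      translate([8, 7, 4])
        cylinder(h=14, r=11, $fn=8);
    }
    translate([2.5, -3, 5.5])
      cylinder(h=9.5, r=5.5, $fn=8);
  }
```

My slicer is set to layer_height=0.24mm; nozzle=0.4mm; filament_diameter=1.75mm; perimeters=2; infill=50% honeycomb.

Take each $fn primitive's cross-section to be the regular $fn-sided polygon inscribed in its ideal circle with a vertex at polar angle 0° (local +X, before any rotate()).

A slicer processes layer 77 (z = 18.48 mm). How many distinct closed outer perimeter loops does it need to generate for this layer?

At z = 18.48 mm: the cube is present — its section is the full 14.5×14 rectangle; the cube at (5.5, 5) (footprint 10.5×12) is included at this height; the cube at (6.5, 15) (footprint 20.5×20.5) is included at this height; the cylinder at (8, 7) does not reach this height (z outside [4, 18]); Taking the first minus the rest: starting from the 14.5×14 cube, the 10.5×12 cube at (5.5, 5) partially overlaps it — only the 81.00 mm² overlap (of its 126.00 mm²) is removed, clipping the outline; the 20.5×20.5 cube at (6.5, 15) misses the remaining region (no effect) — 1 connected region; the cylinder at (2.5, -3) does not reach this height (z outside [5.5, 15]); Combining (union): only the result so far is present, so the union is just that shape — 1 connected region; (whole slice rotated 30° about Z — lengths, areas and connectivity unchanged). The result has 1 disconnected region.

1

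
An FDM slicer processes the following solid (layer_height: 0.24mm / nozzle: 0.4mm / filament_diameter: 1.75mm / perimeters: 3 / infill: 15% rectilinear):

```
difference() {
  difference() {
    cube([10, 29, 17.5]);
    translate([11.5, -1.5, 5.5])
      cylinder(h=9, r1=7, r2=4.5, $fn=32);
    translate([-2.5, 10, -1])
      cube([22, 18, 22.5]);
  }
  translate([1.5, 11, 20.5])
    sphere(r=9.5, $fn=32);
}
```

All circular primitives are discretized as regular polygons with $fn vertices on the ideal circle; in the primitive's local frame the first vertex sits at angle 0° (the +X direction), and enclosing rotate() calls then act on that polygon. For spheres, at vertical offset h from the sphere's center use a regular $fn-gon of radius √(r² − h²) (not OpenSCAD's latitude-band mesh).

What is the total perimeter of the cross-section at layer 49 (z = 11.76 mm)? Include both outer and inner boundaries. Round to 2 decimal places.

59.07 mm

At z = 11.76 mm: the cube (footprint 10×29) is included at this height (perimeter 78.00 mm); the cone at (11.5, -1.5): at t=0.696 of its height the radius interpolates to r₁+(r₂−r₁)t = 5.261, giving a regular 32-gon of that circumradius (perimeter = 2·32·5.261·sin(180°/32) = 33.00 mm); the 22×18 cube at (-2.5, 10) contributes its full rectangle (perimeter 80.00 mm); Subtracting the remaining from the first: starting from the 10×29 cube, the cone at (11.5, -1.5) partially overlaps it — only the 8.33 mm² overlap (of its 86.40 mm²) is removed, clipping the outline; the 22×18 cube at (-2.5, 10) partially overlaps it — only the 180.00 mm² overlap (of its 396.00 mm²) is removed, clipping the outline — boundary = 60.17 mm; the sphere at (1.5, 11): section is a regular 32-gon, circumradius = √(r²−h²) = √(9.5²−8.74²) = 3.723 (perimeter = 2·32·3.723·sin(180°/32) = 23.36 mm); Subtracting the remaining from the first: starting from the result so far, the r=9.5 sphere at (1.5, 11) partially overlaps it — only the 11.06 mm² overlap (of its 43.27 mm²) is removed, clipping the outline — boundary = 59.07 mm. Overall, the cross-section has 2 separate islands. Total boundary length (outer) = 59.07 mm.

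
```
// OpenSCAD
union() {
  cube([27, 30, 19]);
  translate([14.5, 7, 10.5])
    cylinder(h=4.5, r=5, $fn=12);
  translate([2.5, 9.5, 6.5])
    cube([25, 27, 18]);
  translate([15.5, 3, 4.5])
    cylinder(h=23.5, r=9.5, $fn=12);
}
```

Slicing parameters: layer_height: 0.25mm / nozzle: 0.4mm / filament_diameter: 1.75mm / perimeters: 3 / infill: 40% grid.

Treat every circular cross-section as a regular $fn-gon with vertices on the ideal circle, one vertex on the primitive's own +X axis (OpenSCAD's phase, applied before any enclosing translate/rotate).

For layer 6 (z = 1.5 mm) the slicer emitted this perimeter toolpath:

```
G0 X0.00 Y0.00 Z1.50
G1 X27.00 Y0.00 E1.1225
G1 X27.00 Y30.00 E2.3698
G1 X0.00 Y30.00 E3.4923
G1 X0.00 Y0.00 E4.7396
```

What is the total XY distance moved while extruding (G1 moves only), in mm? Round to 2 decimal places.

Sum the Euclidean lengths of each G1 segment: total = 114.00 mm.

114.00 mm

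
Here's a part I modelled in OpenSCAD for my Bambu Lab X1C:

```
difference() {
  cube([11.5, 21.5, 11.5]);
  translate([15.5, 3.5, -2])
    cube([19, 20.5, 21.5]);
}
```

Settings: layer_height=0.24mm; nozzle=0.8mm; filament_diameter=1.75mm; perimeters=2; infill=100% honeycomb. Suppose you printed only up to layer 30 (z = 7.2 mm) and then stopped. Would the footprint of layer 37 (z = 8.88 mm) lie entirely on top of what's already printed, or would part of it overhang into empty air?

entirely on top

Compare the two slices. At z = 7.2: the cube (footprint 11.5×21.5) is included at this height (area 247.25 mm²); the cube at (15.5, 3.5) (footprint 19×20.5) is included at this height (area 389.50 mm²); After the difference (first − rest): starting from the 11.5×21.5 cube (247.25 mm²), the 19×20.5 cube at (15.5, 3.5) misses the remaining region (no effect) — area = 247.25 mm². At z = 8.88: the cube is present — its section is the full 11.5×21.5 rectangle (area 247.25 mm²); the cube at (15.5, 3.5) is present — its section is the full 19×20.5 rectangle (area 389.50 mm²); After the difference (first − rest): starting from the 11.5×21.5 cube (247.25 mm²), the 19×20.5 cube at (15.5, 3.5) misses the remaining region (no effect) — area = 247.25 mm². Checking containment: the cross-section at z = 8.88 is a subset of the cross-section at z = 7.2.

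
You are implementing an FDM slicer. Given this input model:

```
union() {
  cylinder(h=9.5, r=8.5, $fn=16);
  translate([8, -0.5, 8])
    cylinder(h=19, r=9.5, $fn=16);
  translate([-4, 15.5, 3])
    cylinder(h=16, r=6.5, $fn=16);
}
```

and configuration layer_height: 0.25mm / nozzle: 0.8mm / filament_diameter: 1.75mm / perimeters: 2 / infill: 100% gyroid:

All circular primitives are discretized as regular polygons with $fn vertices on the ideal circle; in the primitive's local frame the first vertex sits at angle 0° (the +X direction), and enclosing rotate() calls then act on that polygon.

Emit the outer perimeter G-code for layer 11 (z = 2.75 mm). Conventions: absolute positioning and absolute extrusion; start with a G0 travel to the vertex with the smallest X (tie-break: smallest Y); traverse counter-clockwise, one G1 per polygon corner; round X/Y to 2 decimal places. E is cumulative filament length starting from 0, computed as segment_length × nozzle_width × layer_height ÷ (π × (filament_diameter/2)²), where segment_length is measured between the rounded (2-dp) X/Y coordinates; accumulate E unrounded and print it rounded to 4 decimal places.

At z = 2.75 mm: the r=8.5 cylinder gives a regular 16-gon of circumradius 8.5 (constant along its height); the cylinder at (8, -0.5) does not reach this height (z outside [8, 27]); the cylinder at (-4, 15.5) is absent (z outside [3, 19]); Merging all regions: only the r=8.5 cylinder is present, so the union is just that shape — 1 connected region. The outline is a single polygon with 16 vertices. Extrusion per mm of travel: 0.8 × 0.25 / (π × 0.875²) = 0.083150. Accumulating E over each segment gives final E = 4.4113.

G0 X-8.50 Y0.00 Z2.75
G1 X-7.85 Y-3.25 E0.2756
G1 X-6.01 Y-6.01 E0.5514
G1 X-3.25 Y-7.85 E0.8272
G1 X0.00 Y-8.50 E1.1028
G1 X3.25 Y-7.85 E1.3784
G1 X6.01 Y-6.01 E1.6542
G1 X7.85 Y-3.25 E1.9300
G1 X8.50 Y0.00 E2.2056
G1 X7.85 Y3.25 E2.4812
G1 X6.01 Y6.01 E2.7570
G1 X3.25 Y7.85 E3.0329
G1 X0.00 Y8.50 E3.3085
G1 X-3.25 Y7.85 E3.5840
G1 X-6.01 Y6.01 E3.8599
G1 X-7.85 Y3.25 E4.1357
G1 X-8.50 Y0.00 E4.4113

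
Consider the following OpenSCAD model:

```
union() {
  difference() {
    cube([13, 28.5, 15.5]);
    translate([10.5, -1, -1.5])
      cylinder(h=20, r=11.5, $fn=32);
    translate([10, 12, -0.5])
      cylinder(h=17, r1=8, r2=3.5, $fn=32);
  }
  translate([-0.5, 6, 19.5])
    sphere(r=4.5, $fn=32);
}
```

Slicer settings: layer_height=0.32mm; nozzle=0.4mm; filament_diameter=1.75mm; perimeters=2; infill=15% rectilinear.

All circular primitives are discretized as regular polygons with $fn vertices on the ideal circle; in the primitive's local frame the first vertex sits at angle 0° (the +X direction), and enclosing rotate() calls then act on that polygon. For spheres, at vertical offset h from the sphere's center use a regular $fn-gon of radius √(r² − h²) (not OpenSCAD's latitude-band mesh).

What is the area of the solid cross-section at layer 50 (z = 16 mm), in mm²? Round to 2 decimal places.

At z = 16 mm: the cube is not intersected at this z (z outside [0, 15.5]); the r=11.5 cylinder at (10.5, -1) gives a regular 32-gon of circumradius 11.5 (constant along its height) (area = (32/2)·11.500²·sin(360°/32) = 412.81 mm²); the cone at (10, 12): at t=0.971 of its height the radius interpolates to r₁+(r₂−r₁)t = 3.632, giving a regular 32-gon of that circumradius (area = (32/2)·3.632²·sin(360°/32) = 41.18 mm²); After the difference (first − rest): the first operand is absent here, so nothing remains; the sphere at (-0.5, 6): section is a regular 32-gon, circumradius = √(r²−h²) = √(4.5²−3.5²) = 2.828 (area = (32/2)·2.828²·sin(360°/32) = 24.97 mm²); Merging all regions: only the r=4.5 sphere at (-0.5, 6) is present, so the union is just that shape — area = 24.97 mm². Overall, the cross-section is a single solid region. Net area = 24.97 mm².

24.97 mm²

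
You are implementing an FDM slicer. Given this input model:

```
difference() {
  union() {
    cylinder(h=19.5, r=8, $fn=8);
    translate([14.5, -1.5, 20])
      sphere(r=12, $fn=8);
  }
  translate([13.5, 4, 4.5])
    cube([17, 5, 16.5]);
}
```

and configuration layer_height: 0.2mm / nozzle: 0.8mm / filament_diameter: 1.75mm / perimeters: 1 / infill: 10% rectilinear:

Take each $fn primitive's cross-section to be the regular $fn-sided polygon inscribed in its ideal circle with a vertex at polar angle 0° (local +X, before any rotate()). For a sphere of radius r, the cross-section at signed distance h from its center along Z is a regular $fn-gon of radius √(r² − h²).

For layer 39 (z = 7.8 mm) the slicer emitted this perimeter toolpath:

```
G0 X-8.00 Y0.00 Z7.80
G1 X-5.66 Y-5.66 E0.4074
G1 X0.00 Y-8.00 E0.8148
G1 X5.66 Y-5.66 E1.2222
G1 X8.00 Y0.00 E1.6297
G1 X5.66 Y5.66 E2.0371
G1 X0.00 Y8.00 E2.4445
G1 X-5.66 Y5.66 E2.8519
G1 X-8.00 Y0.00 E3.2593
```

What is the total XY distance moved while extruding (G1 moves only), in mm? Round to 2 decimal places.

Sum the Euclidean lengths of each G1 segment: total = 49.00 mm.

49.00 mm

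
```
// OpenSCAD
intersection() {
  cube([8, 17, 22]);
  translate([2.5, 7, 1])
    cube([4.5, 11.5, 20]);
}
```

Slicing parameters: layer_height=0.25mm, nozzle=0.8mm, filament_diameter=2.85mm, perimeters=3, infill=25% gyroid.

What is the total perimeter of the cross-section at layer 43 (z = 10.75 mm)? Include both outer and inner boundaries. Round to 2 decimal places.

29.00 mm

At z = 10.75 mm: the 8×17 cube contributes its full rectangle (perimeter 50.00 mm); the cube at (2.5, 7) (footprint 4.5×11.5) is included at this height (perimeter 32.00 mm); Taking the intersection: the 4.5×11.5 cube at (2.5, 7) partially overlaps the 8×17 cube; clipping to the common part keeps 45.00 mm² — boundary = 29.00 mm. Overall, the cross-section is a single solid region. Total boundary length (outer) = 29.00 mm.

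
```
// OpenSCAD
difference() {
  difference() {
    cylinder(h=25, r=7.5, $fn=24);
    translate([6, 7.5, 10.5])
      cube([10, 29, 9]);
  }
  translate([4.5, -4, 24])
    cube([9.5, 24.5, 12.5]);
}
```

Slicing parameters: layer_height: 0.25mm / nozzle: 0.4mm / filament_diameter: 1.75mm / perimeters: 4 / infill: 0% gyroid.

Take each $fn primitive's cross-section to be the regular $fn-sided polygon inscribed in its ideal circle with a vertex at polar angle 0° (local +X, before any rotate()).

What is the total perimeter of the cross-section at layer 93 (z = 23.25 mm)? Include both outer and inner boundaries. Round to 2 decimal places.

46.99 mm

At z = 23.25 mm: the cylinder: section is a regular 24-gon, circumradius r=7.5 (perimeter = 2·24·7.500·sin(180°/24) = 46.99 mm); the cube at (6, 7.5) is not intersected at this z (z outside [10.5, 19.5]); After the difference (first − rest): none of the subtracted shapes is present at this height, so the r=7.5 cylinder is unchanged — boundary = 46.99 mm; the cube at (4.5, -4) does not reach this height (z outside [24, 36.5]); After the difference (first − rest): none of the subtracted shapes is present at this height, so that combined region is unchanged — boundary = 46.99 mm. Overall, the cross-section is a single solid region. Total boundary length (outer) = 46.99 mm.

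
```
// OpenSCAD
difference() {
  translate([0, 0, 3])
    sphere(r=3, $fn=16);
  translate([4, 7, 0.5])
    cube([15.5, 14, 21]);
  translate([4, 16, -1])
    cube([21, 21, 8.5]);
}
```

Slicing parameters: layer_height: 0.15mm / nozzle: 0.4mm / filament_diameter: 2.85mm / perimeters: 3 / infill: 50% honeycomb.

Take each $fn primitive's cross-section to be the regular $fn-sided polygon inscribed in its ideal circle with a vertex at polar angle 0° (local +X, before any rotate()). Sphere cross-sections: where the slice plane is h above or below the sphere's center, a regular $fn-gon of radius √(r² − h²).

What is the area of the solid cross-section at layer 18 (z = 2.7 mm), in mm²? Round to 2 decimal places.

27.28 mm²

At z = 2.7 mm: the r=3 sphere contributes a regular 16-gon of circumradius √(3²−0.3²) = 2.985 (area = (16/2)·2.985²·sin(360°/16) = 27.28 mm²); the 15.5×14 cube at (4, 7) contributes its full rectangle (area 217.00 mm²); the 21×21 cube at (4, 16) contributes its full rectangle (area 441.00 mm²); Taking the first minus the rest: starting from the r=3 sphere (27.28 mm²), the 15.5×14 cube at (4, 7) misses the remaining region (no effect); the 21×21 cube at (4, 16) misses the remaining region (no effect) — area = 27.28 mm². Overall, the cross-section is a single solid region. Net area = 27.28 mm².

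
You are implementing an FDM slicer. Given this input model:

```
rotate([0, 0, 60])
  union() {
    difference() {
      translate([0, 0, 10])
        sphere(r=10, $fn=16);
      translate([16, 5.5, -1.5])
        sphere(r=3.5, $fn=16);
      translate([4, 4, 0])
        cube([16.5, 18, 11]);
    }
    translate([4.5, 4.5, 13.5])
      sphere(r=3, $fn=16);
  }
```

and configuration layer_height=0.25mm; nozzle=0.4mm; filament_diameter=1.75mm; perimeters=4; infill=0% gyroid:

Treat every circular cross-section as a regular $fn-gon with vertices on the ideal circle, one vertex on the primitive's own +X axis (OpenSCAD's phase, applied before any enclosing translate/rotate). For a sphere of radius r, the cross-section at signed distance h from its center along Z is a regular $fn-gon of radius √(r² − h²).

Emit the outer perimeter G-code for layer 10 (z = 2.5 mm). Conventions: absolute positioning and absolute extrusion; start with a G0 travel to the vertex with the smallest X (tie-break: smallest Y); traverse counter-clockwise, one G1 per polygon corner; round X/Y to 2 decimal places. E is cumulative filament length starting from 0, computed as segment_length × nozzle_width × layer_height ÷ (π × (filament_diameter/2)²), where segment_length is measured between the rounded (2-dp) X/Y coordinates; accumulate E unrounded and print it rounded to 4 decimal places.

At z = 2.5 mm: the r=10 sphere slices to a regular 16-gon of circumradius 6.614 (√(r²−h²) with h=7.5 from center); the sphere at (16, 5.5) does not reach this height (|z−center|=4.000 > r=3.5); the cube at (4, 4) (footprint 16.5×18) is included at this height; Subtracting the remaining from the first: starting from the r=10 sphere, the 16.5×18 cube at (4, 4) partially overlaps it — only the 0.76 mm² overlap (of its 297.00 mm²) is removed, clipping the outline — 1 connected region; the sphere at (4.5, 4.5) is absent (|z−center|=11.000 > r=3); Merging all regions: only the result so far is present, so the union is just that shape — 1 connected region; (rotated 60° about Z; rotation is an isometry so areas/perimeters/island counts are preserved). The outline is a single polygon with 18 vertices. Extrusion per mm of travel: 0.4 × 0.25 / (π × 0.875²) = 0.041575. Accumulating E over each segment gives final E = 1.7438.

G0 X-6.56 Y0.86 Z2.50
G1 X-6.39 Y-1.71 E0.1071
G1 X-5.25 Y-4.03 E0.2146
G1 X-3.31 Y-5.73 E0.3218
G1 X-0.86 Y-6.56 E0.4293
G1 X1.71 Y-6.39 E0.5364
G1 X4.03 Y-5.25 E0.6439
G1 X5.73 Y-3.31 E0.7511
G1 X6.56 Y-0.86 E0.8587
G1 X6.39 Y1.71 E0.9658
G1 X5.25 Y4.03 E1.0732
G1 X3.31 Y5.73 E1.1805
G1 X0.86 Y6.56 E1.2880
G1 X-0.90 Y6.44 E1.3614
G1 X-1.46 Y5.46 E1.4083
G1 X-2.44 Y6.03 E1.4554
G1 X-4.03 Y5.25 E1.5290
G1 X-5.73 Y3.31 E1.6363
G1 X-6.56 Y0.86 E1.7438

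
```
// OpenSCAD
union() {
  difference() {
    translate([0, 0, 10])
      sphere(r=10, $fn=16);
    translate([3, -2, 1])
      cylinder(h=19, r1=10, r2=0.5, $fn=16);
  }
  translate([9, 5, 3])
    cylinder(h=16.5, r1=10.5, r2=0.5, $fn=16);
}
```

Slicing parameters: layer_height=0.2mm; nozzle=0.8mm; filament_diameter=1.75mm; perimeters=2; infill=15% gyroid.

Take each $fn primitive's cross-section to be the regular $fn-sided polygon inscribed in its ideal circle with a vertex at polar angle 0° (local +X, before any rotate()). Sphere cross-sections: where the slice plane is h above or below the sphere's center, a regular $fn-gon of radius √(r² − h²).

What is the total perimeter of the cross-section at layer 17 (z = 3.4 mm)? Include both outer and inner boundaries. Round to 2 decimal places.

At z = 3.4 mm: the r=10 sphere contributes a regular 16-gon of circumradius √(10²−6.6²) = 7.513 (perimeter = 2·16·7.513·sin(180°/16) = 46.90 mm); the cone at (3, -2): at t=0.126 of its height the radius interpolates to r₁+(r₂−r₁)t = 8.800, giving a regular 16-gon of that circumradius (perimeter = 2·16·8.800·sin(180°/16) = 54.94 mm); Taking the first minus the rest: starting from the r=10 sphere, the cone at (3, -2) partially overlaps it — only the 143.62 mm² overlap (of its 237.08 mm²) is removed, clipping the outline — boundary = 38.57 mm; the cone at (9, 5): at t=0.024 of its height the radius interpolates to r₁+(r₂−r₁)t = 10.258, giving a regular 16-gon of that circumradius (perimeter = 2·16·10.258·sin(180°/16) = 64.04 mm); Merging all regions: the regions partially overlap (shared area 3.47 mm²), so the edge portions inside another operand are dropped and the merged outline is re-measured after clipping — boundary = 92.32 mm. Overall, the cross-section is a single solid region. Total boundary length (outer) = 92.32 mm.

92.32 mm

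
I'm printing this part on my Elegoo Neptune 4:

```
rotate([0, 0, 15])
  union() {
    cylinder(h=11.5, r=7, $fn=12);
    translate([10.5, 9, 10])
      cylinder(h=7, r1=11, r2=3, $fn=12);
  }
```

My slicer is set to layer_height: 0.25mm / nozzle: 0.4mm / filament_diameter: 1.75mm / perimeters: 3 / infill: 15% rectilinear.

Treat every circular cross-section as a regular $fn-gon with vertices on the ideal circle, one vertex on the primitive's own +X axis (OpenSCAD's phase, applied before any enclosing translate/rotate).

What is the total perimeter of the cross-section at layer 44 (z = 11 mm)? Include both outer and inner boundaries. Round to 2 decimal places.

86.01 mm

At z = 11 mm: the cylinder: section is a regular 12-gon, circumradius r=7 (perimeter = 2·12·7.000·sin(180°/12) = 43.48 mm); the cone at (10.5, 9): at t=0.143 of its height the radius interpolates to r₁+(r₂−r₁)t = 9.857, giving a regular 12-gon of that circumradius (perimeter = 2·12·9.857·sin(180°/12) = 61.23 mm); Combining (union): the regions partially overlap (shared area 15.79 mm²), so the edge portions inside another operand are dropped and the merged outline is re-measured after clipping — boundary = 86.01 mm; (whole slice rotated 15° about Z — lengths, areas and connectivity unchanged). Overall, the cross-section is a single solid region. Total boundary length (outer) = 86.01 mm.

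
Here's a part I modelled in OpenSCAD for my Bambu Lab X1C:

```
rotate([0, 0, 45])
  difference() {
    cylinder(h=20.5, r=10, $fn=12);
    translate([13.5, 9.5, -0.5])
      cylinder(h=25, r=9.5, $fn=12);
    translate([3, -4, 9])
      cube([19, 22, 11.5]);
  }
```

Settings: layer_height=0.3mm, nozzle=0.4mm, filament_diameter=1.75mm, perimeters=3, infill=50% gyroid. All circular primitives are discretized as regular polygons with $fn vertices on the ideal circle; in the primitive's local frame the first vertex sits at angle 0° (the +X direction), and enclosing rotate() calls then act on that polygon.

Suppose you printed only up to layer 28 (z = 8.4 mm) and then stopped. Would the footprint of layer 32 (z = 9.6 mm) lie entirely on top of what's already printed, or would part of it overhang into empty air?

entirely on top

Compare the two slices. At z = 8.4: the r=10 cylinder contributes a regular 12-gon of circumradius 10 (area = (12/2)·10.000²·sin(360°/12) = 300.00 mm²); the r=9.5 cylinder at (13.5, 9.5) contributes a regular 12-gon of circumradius 9.5 (area = (12/2)·9.500²·sin(360°/12) = 270.75 mm²); the cube at (3, -4) does not reach this height (z outside [9, 20.5]); Taking the first minus the rest: starting from the r=10 cylinder (300.00 mm²), the r=9.5 cylinder at (13.5, 9.5) partially overlaps it — only the 16.40 mm² overlap (of its 270.75 mm²) is removed, clipping the outline — area = 283.60 mm²; (whole slice rotated 45° about Z — lengths, areas and connectivity unchanged). At z = 9.6: the cylinder: section is a regular 12-gon, circumradius r=10 (area = (12/2)·10.000²·sin(360°/12) = 300.00 mm²); the r=9.5 cylinder at (13.5, 9.5) contributes a regular 12-gon of circumradius 9.5 (area = (12/2)·9.500²·sin(360°/12) = 270.75 mm²); the cube at (3, -4) is present — its section is the full 19×22 rectangle (area 418.00 mm²); Subtracting the remaining from the first: starting from the r=10 cylinder (300.00 mm²), the r=9.5 cylinder at (13.5, 9.5) partially overlaps it — only the 16.40 mm² overlap (of its 270.75 mm²) is removed, clipping the outline; the 19×22 cube at (3, -4) partially overlaps it — only the 55.67 mm² overlap (of its 418.00 mm²) is removed, clipping the outline — area = 227.94 mm²; (rotated 45° about Z; rotation is an isometry so areas/perimeters/island counts are preserved). Checking containment: the cross-section at z = 9.6 is a subset of the cross-section at z = 8.4.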